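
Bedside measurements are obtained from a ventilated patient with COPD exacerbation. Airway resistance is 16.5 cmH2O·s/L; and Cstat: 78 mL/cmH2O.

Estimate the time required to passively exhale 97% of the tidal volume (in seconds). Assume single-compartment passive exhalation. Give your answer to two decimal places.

4.51

τ = R × C = 16.5 × 78 mL/cmH2O = 16.5 × 0.078 L/cmH2O = 1.287 s.
Exhaled fraction f = 1 − e^(−t/τ) → t = −τ·ln(1 − f) = −1.287·ln(0.03) = 4.513 s.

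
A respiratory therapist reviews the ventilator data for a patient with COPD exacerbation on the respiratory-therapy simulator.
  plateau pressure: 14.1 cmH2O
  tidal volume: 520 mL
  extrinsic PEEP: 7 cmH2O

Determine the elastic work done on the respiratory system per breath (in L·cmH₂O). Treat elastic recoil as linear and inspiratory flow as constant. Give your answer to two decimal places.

Elastic work ≈ ½ × (Pplat − PEEP) × Vt = 0.5 × (14.1 − 7) × 0.520 L = 0.5 × 7.1 × 0.520 = 1.846 L·cmH2O.

1.85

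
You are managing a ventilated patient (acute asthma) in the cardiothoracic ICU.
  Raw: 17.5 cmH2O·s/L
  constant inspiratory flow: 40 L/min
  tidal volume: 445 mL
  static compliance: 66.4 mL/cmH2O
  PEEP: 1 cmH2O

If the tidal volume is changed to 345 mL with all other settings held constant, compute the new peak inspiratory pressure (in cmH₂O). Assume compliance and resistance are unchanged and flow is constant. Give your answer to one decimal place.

Flow: 40 L/min ÷ 60 = 0.6667 L/s.
PIP = Vt/C + R·V̇ + PEEP (constant-flow equation of motion).
Only the elastic term changes: ΔPIP = ΔVt / C = (345 − 445) / 66.4 = -1.506 cmH2O.
Original PIP = 445/66.4 + 17.5×0.6667 + 1 = 19.369 cmH2O; new PIP = 19.369 + (-1.506) = 17.863 cmH2O.

17.9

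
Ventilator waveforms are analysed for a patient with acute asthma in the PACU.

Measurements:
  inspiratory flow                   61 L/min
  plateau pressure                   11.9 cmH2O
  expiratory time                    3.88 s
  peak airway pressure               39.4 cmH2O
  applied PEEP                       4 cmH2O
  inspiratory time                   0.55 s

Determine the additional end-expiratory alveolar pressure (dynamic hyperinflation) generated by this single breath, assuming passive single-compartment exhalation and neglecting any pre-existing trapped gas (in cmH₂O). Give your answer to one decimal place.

1.0

Flow: 61 L/min ÷ 60 = 1.0167 L/s.
Vt = flow × Ti = 1.0167 L/s × 0.55 s × 1000 mL/L = 559.19 mL.
R = (PIP − Pplat)/V̇ = (39.4 − 11.9) / 1.0167 = 27.5/1.0167 = 27.048 cmH2O·s/L.
C = Vt/(Pplat − PEEP) = 559.19 / (11.9 − 4) = 559.19/7.9 = 70.784 mL/cmH2O.
τ = R × C = 27.048 × 0.07078 L/cmH2O = 1.914 s.
Fraction remaining = e^(−Te/τ) = e^(−3.88/1.914) = 0.1317; trapped volume = 559.19 × 0.1317 = 73.645 mL.
Additional alveolar pressure from trapping ≈ V_trapped / C = 73.645 / 70.784 = 1.04 cmH2O.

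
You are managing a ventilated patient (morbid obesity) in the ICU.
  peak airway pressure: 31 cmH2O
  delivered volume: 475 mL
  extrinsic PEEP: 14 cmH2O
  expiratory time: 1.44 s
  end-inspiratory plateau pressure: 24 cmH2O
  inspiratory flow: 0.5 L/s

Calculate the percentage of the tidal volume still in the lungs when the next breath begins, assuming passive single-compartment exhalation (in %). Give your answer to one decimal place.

R = (PIP − Pplat)/V̇ = (31 − 24) / 0.5 = 7.0/0.5 = 14.0 cmH2O·s/L.
C = Vt/(Pplat − PEEP) = 475.0 / (24 − 14) = 475.0/10.0 = 47.5 mL/cmH2O.
τ = R × C = 14.0 × 0.0475 L/cmH2O = 0.665 s.
Fraction remaining at end-expiration = e^(−Te/τ) = e^(−1.44/0.665) = 0.1147 → 11.47%.

11.5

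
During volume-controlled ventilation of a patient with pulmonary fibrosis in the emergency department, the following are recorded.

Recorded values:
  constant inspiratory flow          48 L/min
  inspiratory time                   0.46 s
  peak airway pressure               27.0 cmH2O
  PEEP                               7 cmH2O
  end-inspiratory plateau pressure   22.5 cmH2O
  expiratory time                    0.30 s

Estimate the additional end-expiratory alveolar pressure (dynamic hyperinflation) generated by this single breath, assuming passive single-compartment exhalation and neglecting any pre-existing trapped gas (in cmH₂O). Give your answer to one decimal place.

Flow: 48 L/min ÷ 60 = 0.8 L/s.
Vt = flow × Ti = 0.8 L/s × 0.46 s × 1000 mL/L = 368.0 mL.
R = (PIP − Pplat)/V̇ = (27.0 − 22.5) / 0.8 = 4.5/0.8 = 5.625 cmH2O·s/L.
C = Vt/(Pplat − PEEP) = 368.0 / (22.5 − 7) = 368.0/15.5 = 23.742 mL/cmH2O.
τ = R × C = 5.625 × 0.02374 L/cmH2O = 0.1335 s.
Fraction remaining = e^(−Te/τ) = e^(−0.30/0.1335) = 0.1057; trapped volume = 368.0 × 0.1057 = 38.898 mL.
Additional alveolar pressure from trapping ≈ V_trapped / C = 38.898 / 23.742 = 1.638 cmH2O.

1.6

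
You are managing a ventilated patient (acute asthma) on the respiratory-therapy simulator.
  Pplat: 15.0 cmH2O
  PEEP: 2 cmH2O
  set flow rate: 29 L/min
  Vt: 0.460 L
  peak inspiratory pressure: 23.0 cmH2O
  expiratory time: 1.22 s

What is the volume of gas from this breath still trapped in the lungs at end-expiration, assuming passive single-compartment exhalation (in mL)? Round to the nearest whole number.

Flow: 29 L/min ÷ 60 = 0.4833 L/s.
R = (PIP − Pplat)/V̇ = (23.0 − 15.0) / 0.4833 = 8.0/0.4833 = 16.553 cmH2O·s/L.
C = Vt/(Pplat − PEEP) = 460.0 / (15.0 − 2) = 460.0/13.0 = 35.385 mL/cmH2O.
τ = R × C = 16.553 × 0.03539 L/cmH2O = 0.5858 s.
Fraction remaining = e^(−Te/τ) = e^(−1.22/0.5858) = 0.1246.
Trapped volume = 460.0 × 0.1246 = 57.316 mL.

57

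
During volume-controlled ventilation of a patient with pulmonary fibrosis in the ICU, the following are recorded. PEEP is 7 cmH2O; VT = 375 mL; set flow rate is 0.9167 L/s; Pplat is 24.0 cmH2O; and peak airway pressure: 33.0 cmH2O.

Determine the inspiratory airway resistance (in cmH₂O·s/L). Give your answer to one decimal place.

9.8

Raw = (PIP − Pplat) / flow = (33.0 − 24.0) / 0.9167 = 9.0 / 0.9167 = 9.818 cmH2O·s/L.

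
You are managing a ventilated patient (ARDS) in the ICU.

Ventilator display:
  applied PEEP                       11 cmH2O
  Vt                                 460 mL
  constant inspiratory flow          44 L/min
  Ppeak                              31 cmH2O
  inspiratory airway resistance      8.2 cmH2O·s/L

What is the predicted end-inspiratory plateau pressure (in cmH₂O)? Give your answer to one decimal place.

Flow: 44 L/min ÷ 60 = 0.7333 L/s.
Pplat = PIP − Raw × flow = 31 − 8.2 × 0.7333 = 31 − 6.013 = 24.987 cmH2O.

25.0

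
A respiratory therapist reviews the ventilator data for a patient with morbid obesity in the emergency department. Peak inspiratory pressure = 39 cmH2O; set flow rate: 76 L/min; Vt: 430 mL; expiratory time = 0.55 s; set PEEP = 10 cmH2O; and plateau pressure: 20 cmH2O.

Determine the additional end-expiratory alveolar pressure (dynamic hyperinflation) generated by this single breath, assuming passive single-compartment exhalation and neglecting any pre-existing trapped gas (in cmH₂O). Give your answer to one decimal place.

Flow: 76 L/min ÷ 60 = 1.2667 L/s.
R = (PIP − Pplat)/V̇ = (39 − 20) / 1.2667 = 19.0/1.2667 = 15.0 cmH2O·s/L.
C = Vt/(Pplat − PEEP) = 430.0 / (20 − 10) = 430.0/10.0 = 43.0 mL/cmH2O.
τ = R × C = 15.0 × 0.043 L/cmH2O = 0.645 s.
Fraction remaining = e^(−Te/τ) = e^(−0.55/0.645) = 0.4263; trapped volume = 430.0 × 0.4263 = 183.31 mL.
Additional alveolar pressure from trapping ≈ V_trapped / C = 183.31 / 43.0 = 4.263 cmH2O.

4.3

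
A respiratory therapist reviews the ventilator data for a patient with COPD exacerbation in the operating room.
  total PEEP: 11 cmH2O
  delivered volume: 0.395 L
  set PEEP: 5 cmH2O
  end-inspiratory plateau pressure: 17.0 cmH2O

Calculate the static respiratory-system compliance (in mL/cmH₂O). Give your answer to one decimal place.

End-expiratory occlusion gives total PEEP = 11 cmH2O (intrinsic PEEP = 11 − 5 = 6). Use total PEEP for the elastic gradient.
Cstat = Vt / (Pplat − PEEPtotal) = 395 / (17.0 − 11) = 395 / 6.0 = 65.833 mL/cmH2O.

65.8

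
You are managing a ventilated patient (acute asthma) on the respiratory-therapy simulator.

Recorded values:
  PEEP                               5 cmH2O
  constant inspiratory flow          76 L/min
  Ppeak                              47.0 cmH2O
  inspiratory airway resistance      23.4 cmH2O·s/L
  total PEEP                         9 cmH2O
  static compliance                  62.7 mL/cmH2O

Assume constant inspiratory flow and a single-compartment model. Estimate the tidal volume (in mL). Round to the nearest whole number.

Flow: 76 L/min ÷ 60 = 1.2667 L/s.
Total PEEP = 9 cmH2O (set 5 + intrinsic 4); this is the baseline alveolar pressure.
Equation of motion (constant flow): PIP = Vt/C + R·V̇ + PEEP.
Vt/C = PIP − R·V̇ − PEEP = 47.0 − 29.641 − 9 = 8.359 cmH2O.
Vt = C × 8.359 = 62.7 × 8.359 = 524.11 mL.

524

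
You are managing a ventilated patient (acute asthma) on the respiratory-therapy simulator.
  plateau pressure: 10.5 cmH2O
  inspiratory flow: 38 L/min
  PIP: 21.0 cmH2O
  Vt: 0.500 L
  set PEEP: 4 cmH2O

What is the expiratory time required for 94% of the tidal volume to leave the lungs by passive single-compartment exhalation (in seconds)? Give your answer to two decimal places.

3.59

Flow: 38 L/min ÷ 60 = 0.6333 L/s.
R = (PIP − Pplat)/V̇ = (21.0 − 10.5) / 0.6333 = 10.5/0.6333 = 16.58 cmH2O·s/L.
C = Vt/(Pplat − PEEP) = 500.0 / (10.5 − 4) = 500.0/6.5 = 76.923 mL/cmH2O.
τ = R × C = 16.58 × 0.07692 L/cmH2O = 1.275 s.
t = −τ·ln(1 − 0.94) = −1.275·ln(0.06) = 3.587 s.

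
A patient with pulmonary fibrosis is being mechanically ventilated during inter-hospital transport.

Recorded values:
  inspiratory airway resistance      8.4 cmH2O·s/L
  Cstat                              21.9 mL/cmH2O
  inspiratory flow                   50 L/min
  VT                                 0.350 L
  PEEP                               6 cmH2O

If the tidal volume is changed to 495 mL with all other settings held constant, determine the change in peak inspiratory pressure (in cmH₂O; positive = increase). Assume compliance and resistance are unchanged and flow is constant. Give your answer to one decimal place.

6.6

PIP = Vt/C + R·V̇ + PEEP (constant-flow equation of motion).
Only the elastic term changes: ΔPIP = ΔVt / C = (495 − 350) / 21.9 = 6.621 cmH2O.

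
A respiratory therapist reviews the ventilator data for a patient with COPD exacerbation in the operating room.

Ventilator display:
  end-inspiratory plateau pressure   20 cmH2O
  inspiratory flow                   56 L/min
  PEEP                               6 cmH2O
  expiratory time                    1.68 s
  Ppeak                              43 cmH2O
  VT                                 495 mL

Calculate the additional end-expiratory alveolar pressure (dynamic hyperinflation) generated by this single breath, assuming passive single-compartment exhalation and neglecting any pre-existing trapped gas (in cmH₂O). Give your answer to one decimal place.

Flow: 56 L/min ÷ 60 = 0.9333 L/s.
R = (PIP − Pplat)/V̇ = (43 − 20) / 0.9333 = 23.0/0.9333 = 24.644 cmH2O·s/L.
C = Vt/(Pplat − PEEP) = 495.0 / (20 − 6) = 495.0/14.0 = 35.357 mL/cmH2O.
τ = R × C = 24.644 × 0.03536 L/cmH2O = 0.8714 s.
Fraction remaining = e^(−Te/τ) = e^(−1.68/0.8714) = 0.1454; trapped volume = 495.0 × 0.1454 = 71.973 mL.
Additional alveolar pressure from trapping ≈ V_trapped / C = 71.973 / 35.357 = 2.036 cmH2O.

2.0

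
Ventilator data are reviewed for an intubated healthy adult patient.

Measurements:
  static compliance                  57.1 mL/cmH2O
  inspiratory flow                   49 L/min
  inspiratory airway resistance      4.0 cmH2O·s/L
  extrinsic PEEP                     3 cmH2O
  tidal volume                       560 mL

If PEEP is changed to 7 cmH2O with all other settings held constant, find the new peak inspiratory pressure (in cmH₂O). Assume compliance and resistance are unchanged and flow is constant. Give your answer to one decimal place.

Flow: 49 L/min ÷ 60 = 0.8167 L/s.
PIP = Vt/C + R·V̇ + PEEP (constant-flow equation of motion).
Only the baseline term changes: ΔPIP = ΔPEEP = 7 − 3 = 4.0 cmH2O.
Original PIP = 560/57.1 + 4.0×0.8167 + 3 = 16.074 cmH2O; new PIP = 16.074 + (4.0) = 20.074 cmH2O.

20.1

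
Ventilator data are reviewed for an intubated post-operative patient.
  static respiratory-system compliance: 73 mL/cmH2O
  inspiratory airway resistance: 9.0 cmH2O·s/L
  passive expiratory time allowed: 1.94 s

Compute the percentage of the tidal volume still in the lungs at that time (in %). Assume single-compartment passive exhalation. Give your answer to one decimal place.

5.2

τ = R × C = 9.0 × 73 mL/cmH2O = 9.0 × 0.073 L/cmH2O = 0.657 s.
Passive exhalation: V(t)/V₀ = e^(−t/τ) = e^(−1.94/0.657) = 0.05219.
Fraction remaining = 0.05219 → 5.219%.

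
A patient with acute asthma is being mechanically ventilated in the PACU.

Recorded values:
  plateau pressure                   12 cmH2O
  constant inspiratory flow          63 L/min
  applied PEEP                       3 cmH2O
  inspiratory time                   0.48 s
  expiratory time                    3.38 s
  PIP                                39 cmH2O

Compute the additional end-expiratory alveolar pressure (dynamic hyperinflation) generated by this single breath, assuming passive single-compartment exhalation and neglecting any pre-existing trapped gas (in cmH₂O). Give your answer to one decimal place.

0.9

Flow: 63 L/min ÷ 60 = 1.05 L/s.
Vt = flow × Ti = 1.05 L/s × 0.48 s × 1000 mL/L = 504.0 mL.
R = (PIP − Pplat)/V̇ = (39 − 12) / 1.05 = 27.0/1.05 = 25.714 cmH2O·s/L.
C = Vt/(Pplat − PEEP) = 504.0 / (12 − 3) = 504.0/9.0 = 56.0 mL/cmH2O.
τ = R × C = 25.714 × 0.056 L/cmH2O = 1.44 s.
Fraction remaining = e^(−Te/τ) = e^(−3.38/1.44) = 0.09563; trapped volume = 504.0 × 0.09563 = 48.198 mL.
Additional alveolar pressure from trapping ≈ V_trapped / C = 48.198 / 56.0 = 0.8607 cmH2O.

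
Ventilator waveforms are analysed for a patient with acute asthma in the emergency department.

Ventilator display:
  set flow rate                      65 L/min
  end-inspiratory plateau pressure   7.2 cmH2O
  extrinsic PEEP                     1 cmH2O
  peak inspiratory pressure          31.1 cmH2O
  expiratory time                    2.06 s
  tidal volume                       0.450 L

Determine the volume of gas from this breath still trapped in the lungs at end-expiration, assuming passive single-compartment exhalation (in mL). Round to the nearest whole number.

124

Flow: 65 L/min ÷ 60 = 1.0833 L/s.
R = (PIP − Pplat)/V̇ = (31.1 − 7.2) / 1.0833 = 23.9/1.0833 = 22.062 cmH2O·s/L.
C = Vt/(Pplat − PEEP) = 450.0 / (7.2 − 1) = 450.0/6.2 = 72.581 mL/cmH2O.
τ = R × C = 22.062 × 0.07258 L/cmH2O = 1.601 s.
Fraction remaining = e^(−Te/τ) = e^(−2.06/1.601) = 0.2762.
Trapped volume = 450.0 × 0.2762 = 124.29 mL.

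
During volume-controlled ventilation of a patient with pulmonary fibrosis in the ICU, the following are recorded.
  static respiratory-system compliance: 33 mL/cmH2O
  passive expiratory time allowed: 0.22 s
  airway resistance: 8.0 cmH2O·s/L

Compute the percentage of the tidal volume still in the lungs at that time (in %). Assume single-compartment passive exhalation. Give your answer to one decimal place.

τ = R × C = 8.0 × 33 mL/cmH2O = 8.0 × 0.033 L/cmH2O = 0.264 s.
Passive exhalation: V(t)/V₀ = e^(−t/τ) = e^(−0.22/0.264) = 0.4346.
Fraction remaining = 0.4346 → 43.46%.

43.5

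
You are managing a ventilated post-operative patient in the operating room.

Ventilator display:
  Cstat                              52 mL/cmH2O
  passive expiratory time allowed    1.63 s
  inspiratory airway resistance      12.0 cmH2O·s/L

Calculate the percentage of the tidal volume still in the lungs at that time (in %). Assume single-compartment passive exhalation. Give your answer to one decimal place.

τ = R × C = 12.0 × 52 mL/cmH2O = 12.0 × 0.052 L/cmH2O = 0.624 s.
Passive exhalation: V(t)/V₀ = e^(−t/τ) = e^(−1.63/0.624) = 0.07337.
Fraction remaining = 0.07337 → 7.337%.

7.3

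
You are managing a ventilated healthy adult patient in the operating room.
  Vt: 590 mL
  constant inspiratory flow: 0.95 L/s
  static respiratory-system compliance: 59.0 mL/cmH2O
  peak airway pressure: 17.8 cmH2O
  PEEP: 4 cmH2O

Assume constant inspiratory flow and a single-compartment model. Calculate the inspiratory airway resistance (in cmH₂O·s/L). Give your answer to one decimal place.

4.0

Equation of motion (constant flow): PIP = Vt/C + R·V̇ + PEEP.
R·V̇ = PIP − Vt/C − PEEP = 17.8 − 590/59.0 − 4 = 17.8 − 10.0 − 4 = 3.8 cmH2O.
R = 3.8 / 0.95 = 4.0 cmH2O·s/L.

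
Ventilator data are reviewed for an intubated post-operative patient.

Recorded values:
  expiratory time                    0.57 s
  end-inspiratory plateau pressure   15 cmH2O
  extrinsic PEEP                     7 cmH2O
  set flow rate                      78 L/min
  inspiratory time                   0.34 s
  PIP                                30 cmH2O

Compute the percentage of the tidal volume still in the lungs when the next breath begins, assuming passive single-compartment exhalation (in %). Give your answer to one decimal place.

40.9

Flow: 78 L/min ÷ 60 = 1.3 L/s.
Vt = flow × Ti = 1.3 L/s × 0.34 s × 1000 mL/L = 442.0 mL.
R = (PIP − Pplat)/V̇ = (30 − 15) / 1.3 = 15.0/1.3 = 11.538 cmH2O·s/L.
C = Vt/(Pplat − PEEP) = 442.0 / (15 − 7) = 442.0/8.0 = 55.25 mL/cmH2O.
τ = R × C = 11.538 × 0.05525 L/cmH2O = 0.6375 s.
Fraction remaining at end-expiration = e^(−Te/τ) = e^(−0.57/0.6375) = 0.409 → 40.9%.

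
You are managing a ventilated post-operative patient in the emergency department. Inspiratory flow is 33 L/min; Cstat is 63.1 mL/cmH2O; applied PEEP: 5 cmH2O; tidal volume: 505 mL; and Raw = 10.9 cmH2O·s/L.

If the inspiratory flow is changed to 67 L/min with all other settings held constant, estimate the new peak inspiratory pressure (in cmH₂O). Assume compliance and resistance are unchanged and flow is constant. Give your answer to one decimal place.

25.2

Flow: 33 L/min ÷ 60 = 0.55 L/s.
New flow: 67 L/min ÷ 60 = 1.1167 L/s.
PIP = Vt/C + R·V̇ + PEEP (constant-flow equation of motion).
Only the resistive term changes: ΔPIP = R × ΔV̇ = 10.9 × (1.1167 − 0.55) = 10.9 × 0.5667 = 6.177 cmH2O.
Original PIP = 505/63.1 + 10.9×0.55 + 5 = 18.998 cmH2O; new PIP = 18.998 + (6.177) = 25.175 cmH2O.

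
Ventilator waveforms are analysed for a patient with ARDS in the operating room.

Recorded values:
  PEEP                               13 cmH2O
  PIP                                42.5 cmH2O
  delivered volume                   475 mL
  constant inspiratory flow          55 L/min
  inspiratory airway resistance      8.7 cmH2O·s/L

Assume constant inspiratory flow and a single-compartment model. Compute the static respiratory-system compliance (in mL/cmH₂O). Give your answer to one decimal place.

Flow: 55 L/min ÷ 60 = 0.9167 L/s.
Equation of motion (constant flow): PIP = Vt/C + R·V̇ + PEEP.
Vt/C = PIP − R·V̇ − PEEP = 42.5 − 8.7×0.9167 − 13 = 42.5 − 7.975 − 13 = 21.525 cmH2O.
C = Vt / 21.525 = 475 / 21.525 = 22.067 mL/cmH2O.

22.1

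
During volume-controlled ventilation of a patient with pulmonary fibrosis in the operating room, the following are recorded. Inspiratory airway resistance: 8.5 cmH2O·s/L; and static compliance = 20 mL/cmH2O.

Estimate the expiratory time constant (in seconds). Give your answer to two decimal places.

0.17

τ = R × C = 8.5 × 20 mL/cmH2O = 8.5 × 0.020 L/cmH2O = 0.17 s.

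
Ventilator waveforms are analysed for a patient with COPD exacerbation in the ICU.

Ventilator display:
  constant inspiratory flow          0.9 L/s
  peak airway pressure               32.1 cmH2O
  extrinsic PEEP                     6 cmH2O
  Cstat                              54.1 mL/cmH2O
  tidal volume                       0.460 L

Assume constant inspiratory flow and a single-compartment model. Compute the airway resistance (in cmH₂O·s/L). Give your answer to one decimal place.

Equation of motion (constant flow): PIP = Vt/C + R·V̇ + PEEP.
R·V̇ = PIP − Vt/C − PEEP = 32.1 − 460/54.1 − 6 = 32.1 − 8.503 − 6 = 17.597 cmH2O.
R = 17.597 / 0.9 = 19.552 cmH2O·s/L.

19.6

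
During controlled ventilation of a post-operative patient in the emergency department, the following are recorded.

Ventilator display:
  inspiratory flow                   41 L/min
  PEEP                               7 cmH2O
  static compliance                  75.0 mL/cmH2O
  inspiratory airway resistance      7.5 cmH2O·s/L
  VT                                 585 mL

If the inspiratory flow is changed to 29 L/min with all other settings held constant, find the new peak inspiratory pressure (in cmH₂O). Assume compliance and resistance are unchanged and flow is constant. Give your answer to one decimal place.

Flow: 41 L/min ÷ 60 = 0.6833 L/s.
New flow: 29 L/min ÷ 60 = 0.4833 L/s.
PIP = Vt/C + R·V̇ + PEEP (constant-flow equation of motion).
Only the resistive term changes: ΔPIP = R × ΔV̇ = 7.5 × (0.4833 − 0.6833) = 7.5 × -0.2 = -1.5 cmH2O.
Original PIP = 585/75.0 + 7.5×0.6833 + 7 = 19.925 cmH2O; new PIP = 19.925 + (-1.5) = 18.425 cmH2O.

18.4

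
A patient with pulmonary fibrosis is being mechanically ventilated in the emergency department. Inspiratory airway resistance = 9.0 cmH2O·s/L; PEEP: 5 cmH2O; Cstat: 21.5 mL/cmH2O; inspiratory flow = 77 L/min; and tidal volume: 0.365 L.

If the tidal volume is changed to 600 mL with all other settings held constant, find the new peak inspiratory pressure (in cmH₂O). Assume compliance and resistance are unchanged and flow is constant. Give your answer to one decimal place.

Flow: 77 L/min ÷ 60 = 1.2833 L/s.
PIP = Vt/C + R·V̇ + PEEP (constant-flow equation of motion).
Only the elastic term changes: ΔPIP = ΔVt / C = (600 − 365) / 21.5 = 10.93 cmH2O.
Original PIP = 365/21.5 + 9.0×1.2833 + 5 = 33.526 cmH2O; new PIP = 33.526 + (10.93) = 44.456 cmH2O.

44.5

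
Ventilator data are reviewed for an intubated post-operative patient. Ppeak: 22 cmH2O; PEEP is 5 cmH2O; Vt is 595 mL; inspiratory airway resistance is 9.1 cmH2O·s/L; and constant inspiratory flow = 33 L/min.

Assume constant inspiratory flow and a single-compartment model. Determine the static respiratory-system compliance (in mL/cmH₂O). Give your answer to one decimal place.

49.6

Flow: 33 L/min ÷ 60 = 0.55 L/s.
Equation of motion (constant flow): PIP = Vt/C + R·V̇ + PEEP.
Vt/C = PIP − R·V̇ − PEEP = 22 − 9.1×0.55 − 5 = 22 − 5.005 − 5 = 11.995 cmH2O.
C = Vt / 11.995 = 595 / 11.995 = 49.604 mL/cmH2O.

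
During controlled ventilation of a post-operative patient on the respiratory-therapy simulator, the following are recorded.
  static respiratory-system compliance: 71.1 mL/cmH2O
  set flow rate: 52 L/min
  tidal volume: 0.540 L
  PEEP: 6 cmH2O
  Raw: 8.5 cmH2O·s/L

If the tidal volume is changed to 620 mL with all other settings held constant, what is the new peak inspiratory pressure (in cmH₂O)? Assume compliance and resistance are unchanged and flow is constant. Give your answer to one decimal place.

Flow: 52 L/min ÷ 60 = 0.8667 L/s.
PIP = Vt/C + R·V̇ + PEEP (constant-flow equation of motion).
Only the elastic term changes: ΔPIP = ΔVt / C = (620 − 540) / 71.1 = 1.125 cmH2O.
Original PIP = 540/71.1 + 8.5×0.8667 + 6 = 20.962 cmH2O; new PIP = 20.962 + (1.125) = 22.087 cmH2O.

22.1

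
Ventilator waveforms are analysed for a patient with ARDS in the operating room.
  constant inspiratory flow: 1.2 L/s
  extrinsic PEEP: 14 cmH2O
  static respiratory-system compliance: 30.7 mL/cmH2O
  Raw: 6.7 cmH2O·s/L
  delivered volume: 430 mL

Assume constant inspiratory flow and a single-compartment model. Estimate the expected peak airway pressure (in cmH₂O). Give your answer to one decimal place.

36.0

Equation of motion (constant flow): PIP = Vt/C + R·V̇ + PEEP.
PIP = 430/30.7 + 6.7×1.2 + 14 = 14.007 + 8.04 + 14 = 36.047 cmH2O.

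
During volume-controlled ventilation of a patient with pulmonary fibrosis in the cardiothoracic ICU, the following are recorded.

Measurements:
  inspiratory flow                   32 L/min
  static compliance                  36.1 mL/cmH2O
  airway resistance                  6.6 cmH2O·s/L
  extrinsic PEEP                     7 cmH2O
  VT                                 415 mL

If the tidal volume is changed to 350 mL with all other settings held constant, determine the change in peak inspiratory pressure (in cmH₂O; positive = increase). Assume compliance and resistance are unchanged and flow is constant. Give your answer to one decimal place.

PIP = Vt/C + R·V̇ + PEEP (constant-flow equation of motion).
Only the elastic term changes: ΔPIP = ΔVt / C = (350 − 415) / 36.1 = -1.801 cmH2O.

-1.8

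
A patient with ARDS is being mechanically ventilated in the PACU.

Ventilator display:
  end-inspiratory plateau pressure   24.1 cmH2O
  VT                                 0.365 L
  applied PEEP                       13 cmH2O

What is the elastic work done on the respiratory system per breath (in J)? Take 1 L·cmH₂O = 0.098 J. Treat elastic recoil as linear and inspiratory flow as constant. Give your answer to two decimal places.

Elastic work ≈ ½ × (Pplat − PEEP) × Vt = 0.5 × (24.1 − 13) × 0.365 L = 0.5 × 11.1 × 0.365 = 2.026 L·cmH2O.
× 0.098 J/(L·cmH2O) → 0.1985 J.

0.20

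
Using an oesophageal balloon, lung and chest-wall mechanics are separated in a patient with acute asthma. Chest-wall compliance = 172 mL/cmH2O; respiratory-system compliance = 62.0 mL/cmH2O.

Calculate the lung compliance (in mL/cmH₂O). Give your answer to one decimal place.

1/CL = 1/Crs − 1/Ccw.
1/CL = 1/62.0 − 1/172 = 0.01032.
CL = 96.899 mL/cmH2O.

96.9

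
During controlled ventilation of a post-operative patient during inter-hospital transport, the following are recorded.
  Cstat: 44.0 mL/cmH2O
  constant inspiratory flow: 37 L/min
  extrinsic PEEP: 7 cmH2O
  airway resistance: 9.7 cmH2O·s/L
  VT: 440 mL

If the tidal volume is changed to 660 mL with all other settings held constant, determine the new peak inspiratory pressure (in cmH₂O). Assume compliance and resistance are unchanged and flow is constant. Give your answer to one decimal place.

28.0

Flow: 37 L/min ÷ 60 = 0.6167 L/s.
PIP = Vt/C + R·V̇ + PEEP (constant-flow equation of motion).
Only the elastic term changes: ΔPIP = ΔVt / C = (660 − 440) / 44.0 = 5.0 cmH2O.
Original PIP = 440/44.0 + 9.7×0.6167 + 7 = 22.982 cmH2O; new PIP = 22.982 + (5.0) = 27.982 cmH2O.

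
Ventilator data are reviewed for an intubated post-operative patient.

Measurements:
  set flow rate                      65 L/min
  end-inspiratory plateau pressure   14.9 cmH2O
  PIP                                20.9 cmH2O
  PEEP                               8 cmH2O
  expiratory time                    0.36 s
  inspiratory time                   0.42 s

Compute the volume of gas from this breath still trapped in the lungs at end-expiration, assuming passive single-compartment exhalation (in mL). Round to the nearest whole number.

Flow: 65 L/min ÷ 60 = 1.0833 L/s.
Vt = flow × Ti = 1.0833 L/s × 0.42 s × 1000 mL/L = 454.99 mL.
R = (PIP − Pplat)/V̇ = (20.9 − 14.9) / 1.0833 = 6.0/1.0833 = 5.539 cmH2O·s/L.
C = Vt/(Pplat − PEEP) = 454.99 / (14.9 − 8) = 454.99/6.9 = 65.941 mL/cmH2O.
τ = R × C = 5.539 × 0.06594 L/cmH2O = 0.3652 s.
Fraction remaining = e^(−Te/τ) = e^(−0.36/0.3652) = 0.3732.
Trapped volume = 454.99 × 0.3732 = 169.8 mL.

170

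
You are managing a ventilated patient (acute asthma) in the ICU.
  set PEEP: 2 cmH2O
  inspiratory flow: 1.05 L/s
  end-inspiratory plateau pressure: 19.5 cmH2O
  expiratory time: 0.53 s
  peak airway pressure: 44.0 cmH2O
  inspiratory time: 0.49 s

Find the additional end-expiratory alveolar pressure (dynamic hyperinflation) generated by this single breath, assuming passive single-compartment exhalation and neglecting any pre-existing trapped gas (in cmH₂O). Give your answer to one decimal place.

8.1

Vt = flow × Ti = 1.05 L/s × 0.49 s × 1000 mL/L = 514.5 mL.
R = (PIP − Pplat)/V̇ = (44.0 − 19.5) / 1.05 = 24.5/1.05 = 23.333 cmH2O·s/L.
C = Vt/(Pplat − PEEP) = 514.5 / (19.5 − 2) = 514.5/17.5 = 29.4 mL/cmH2O.
τ = R × C = 23.333 × 0.0294 L/cmH2O = 0.686 s.
Fraction remaining = e^(−Te/τ) = e^(−0.53/0.686) = 0.4618; trapped volume = 514.5 × 0.4618 = 237.6 mL.
Additional alveolar pressure from trapping ≈ V_trapped / C = 237.6 / 29.4 = 8.082 cmH2O.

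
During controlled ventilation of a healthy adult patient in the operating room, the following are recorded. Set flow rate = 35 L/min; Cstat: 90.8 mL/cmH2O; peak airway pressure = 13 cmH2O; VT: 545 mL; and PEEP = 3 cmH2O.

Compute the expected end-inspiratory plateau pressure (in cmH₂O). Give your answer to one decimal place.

Pplat = PEEP + Vt / Cstat = 3 + 545 / 90.8 = 3 + 6.002 = 9.002 cmH2O.

9.0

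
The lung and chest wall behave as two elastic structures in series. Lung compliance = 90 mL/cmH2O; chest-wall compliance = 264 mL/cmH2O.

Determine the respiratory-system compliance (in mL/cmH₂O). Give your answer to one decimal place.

67.1

Lung and chest wall are elastances in series: 1/Crs = 1/CL + 1/Ccw.
1/Crs = 1/90 + 1/264 = 0.0149.
Crs = 67.114 mL/cmH2O.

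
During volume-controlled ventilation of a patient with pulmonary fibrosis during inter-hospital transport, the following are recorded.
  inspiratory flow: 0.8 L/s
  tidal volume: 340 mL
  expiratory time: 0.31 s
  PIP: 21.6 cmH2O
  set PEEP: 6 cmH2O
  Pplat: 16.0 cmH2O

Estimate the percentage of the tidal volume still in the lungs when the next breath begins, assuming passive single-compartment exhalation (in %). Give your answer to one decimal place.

27.2

R = (PIP − Pplat)/V̇ = (21.6 − 16.0) / 0.8 = 5.6/0.8 = 7.0 cmH2O·s/L.
C = Vt/(Pplat − PEEP) = 340.0 / (16.0 − 6) = 340.0/10.0 = 34.0 mL/cmH2O.
τ = R × C = 7.0 × 0.034 L/cmH2O = 0.238 s.
Fraction remaining at end-expiration = e^(−Te/τ) = e^(−0.31/0.238) = 0.2718 → 27.18%.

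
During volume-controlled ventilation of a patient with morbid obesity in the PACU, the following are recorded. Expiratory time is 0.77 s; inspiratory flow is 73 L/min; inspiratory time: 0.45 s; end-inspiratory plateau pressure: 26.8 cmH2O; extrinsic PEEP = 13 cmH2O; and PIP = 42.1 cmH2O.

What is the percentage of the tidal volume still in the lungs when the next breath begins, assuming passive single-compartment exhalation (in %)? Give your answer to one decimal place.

21.4

Flow: 73 L/min ÷ 60 = 1.2167 L/s.
Vt = flow × Ti = 1.2167 L/s × 0.45 s × 1000 mL/L = 547.52 mL.
R = (PIP − Pplat)/V̇ = (42.1 − 26.8) / 1.2167 = 15.3/1.2167 = 12.575 cmH2O·s/L.
C = Vt/(Pplat − PEEP) = 547.52 / (26.8 − 13) = 547.52/13.8 = 39.675 mL/cmH2O.
τ = R × C = 12.575 × 0.03968 L/cmH2O = 0.499 s.
Fraction remaining at end-expiration = e^(−Te/τ) = e^(−0.77/0.499) = 0.2137 → 21.37%.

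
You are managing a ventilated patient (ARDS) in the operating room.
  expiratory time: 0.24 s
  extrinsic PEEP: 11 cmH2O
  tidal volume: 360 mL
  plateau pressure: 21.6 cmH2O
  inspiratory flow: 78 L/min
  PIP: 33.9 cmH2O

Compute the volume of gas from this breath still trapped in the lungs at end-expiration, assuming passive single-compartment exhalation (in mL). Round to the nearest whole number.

171

Flow: 78 L/min ÷ 60 = 1.3 L/s.
R = (PIP − Pplat)/V̇ = (33.9 − 21.6) / 1.3 = 12.3/1.3 = 9.462 cmH2O·s/L.
C = Vt/(Pplat − PEEP) = 360.0 / (21.6 − 11) = 360.0/10.6 = 33.962 mL/cmH2O.
τ = R × C = 9.462 × 0.03396 L/cmH2O = 0.3213 s.
Fraction remaining = e^(−Te/τ) = e^(−0.24/0.3213) = 0.4738.
Trapped volume = 360.0 × 0.4738 = 170.57 mL.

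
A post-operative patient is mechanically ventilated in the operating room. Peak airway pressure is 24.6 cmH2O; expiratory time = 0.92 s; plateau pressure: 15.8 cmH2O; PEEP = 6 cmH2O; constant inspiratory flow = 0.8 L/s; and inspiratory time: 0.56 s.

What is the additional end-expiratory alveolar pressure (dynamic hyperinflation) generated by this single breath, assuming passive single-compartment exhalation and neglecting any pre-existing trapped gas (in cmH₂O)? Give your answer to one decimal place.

Vt = flow × Ti = 0.8 L/s × 0.56 s × 1000 mL/L = 448.0 mL.
R = (PIP − Pplat)/V̇ = (24.6 − 15.8) / 0.8 = 8.8/0.8 = 11.0 cmH2O·s/L.
C = Vt/(Pplat − PEEP) = 448.0 / (15.8 − 6) = 448.0/9.8 = 45.714 mL/cmH2O.
τ = R × C = 11.0 × 0.04571 L/cmH2O = 0.5028 s.
Fraction remaining = e^(−Te/τ) = e^(−0.92/0.5028) = 0.1605; trapped volume = 448.0 × 0.1605 = 71.904 mL.
Additional alveolar pressure from trapping ≈ V_trapped / C = 71.904 / 45.714 = 1.573 cmH2O.

1.6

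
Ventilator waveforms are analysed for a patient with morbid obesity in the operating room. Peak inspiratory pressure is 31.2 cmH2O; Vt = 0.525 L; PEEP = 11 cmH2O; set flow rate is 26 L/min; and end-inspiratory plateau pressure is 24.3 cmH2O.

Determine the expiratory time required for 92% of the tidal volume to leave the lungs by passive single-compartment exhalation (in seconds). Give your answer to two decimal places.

Flow: 26 L/min ÷ 60 = 0.4333 L/s.
R = (PIP − Pplat)/V̇ = (31.2 − 24.3) / 0.4333 = 6.9/0.4333 = 15.924 cmH2O·s/L.
C = Vt/(Pplat − PEEP) = 525.0 / (24.3 − 11) = 525.0/13.3 = 39.474 mL/cmH2O.
τ = R × C = 15.924 × 0.03947 L/cmH2O = 0.6285 s.
t = −τ·ln(1 − 0.92) = −0.6285·ln(0.08) = 1.587 s.

1.59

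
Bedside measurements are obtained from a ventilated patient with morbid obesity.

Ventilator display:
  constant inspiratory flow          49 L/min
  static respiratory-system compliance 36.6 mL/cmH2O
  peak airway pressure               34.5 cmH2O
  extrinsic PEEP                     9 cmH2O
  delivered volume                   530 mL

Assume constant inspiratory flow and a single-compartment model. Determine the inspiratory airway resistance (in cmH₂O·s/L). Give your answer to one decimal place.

13.5

Flow: 49 L/min ÷ 60 = 0.8167 L/s.
Equation of motion (constant flow): PIP = Vt/C + R·V̇ + PEEP.
R·V̇ = PIP − Vt/C − PEEP = 34.5 − 530/36.6 − 9 = 34.5 − 14.481 − 9 = 11.019 cmH2O.
R = 11.019 / 0.8167 = 13.492 cmH2O·s/L.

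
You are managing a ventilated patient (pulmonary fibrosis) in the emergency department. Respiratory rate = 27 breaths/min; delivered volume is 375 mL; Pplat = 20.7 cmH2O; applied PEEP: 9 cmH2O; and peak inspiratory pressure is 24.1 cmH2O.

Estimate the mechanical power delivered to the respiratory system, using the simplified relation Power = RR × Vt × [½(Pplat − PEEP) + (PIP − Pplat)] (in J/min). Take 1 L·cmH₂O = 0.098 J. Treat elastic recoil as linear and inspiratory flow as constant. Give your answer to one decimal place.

9.2

Per-breath work = Vt × [½(Pplat−PEEP) + (PIP−Pplat)] = 0.375 × [0.5×11.7 + 3.4] = 0.375 × 9.25 = 3.469 L·cmH2O.
Power = 27 × 3.469 = 93.663 L·cmH2O/min.
× 0.098 J/(L·cmH2O) → 9.179 J/min.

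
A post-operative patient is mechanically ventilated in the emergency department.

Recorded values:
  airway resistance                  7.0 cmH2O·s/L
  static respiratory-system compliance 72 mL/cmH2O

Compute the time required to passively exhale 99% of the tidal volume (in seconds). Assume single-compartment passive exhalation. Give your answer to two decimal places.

τ = R × C = 7.0 × 72 mL/cmH2O = 7.0 × 0.072 L/cmH2O = 0.504 s.
Exhaled fraction f = 1 − e^(−t/τ) → t = −τ·ln(1 − f) = −0.504·ln(0.01) = 2.321 s.

2.32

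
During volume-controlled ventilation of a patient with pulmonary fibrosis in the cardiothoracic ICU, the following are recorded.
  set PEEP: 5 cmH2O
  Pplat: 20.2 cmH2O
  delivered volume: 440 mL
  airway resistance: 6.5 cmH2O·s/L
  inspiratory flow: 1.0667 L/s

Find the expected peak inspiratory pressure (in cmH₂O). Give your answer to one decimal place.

27.1

PIP = Pplat + Raw × flow = 20.2 + 6.5 × 1.0667 = 20.2 + 6.934 = 27.134 cmH2O.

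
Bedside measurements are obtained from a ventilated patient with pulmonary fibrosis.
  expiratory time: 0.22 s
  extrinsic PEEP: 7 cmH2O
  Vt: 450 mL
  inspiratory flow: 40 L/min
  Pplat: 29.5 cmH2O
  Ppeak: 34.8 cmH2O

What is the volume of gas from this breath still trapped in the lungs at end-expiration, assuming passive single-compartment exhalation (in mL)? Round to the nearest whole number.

Flow: 40 L/min ÷ 60 = 0.6667 L/s.
R = (PIP − Pplat)/V̇ = (34.8 − 29.5) / 0.6667 = 5.3/0.6667 = 7.95 cmH2O·s/L.
C = Vt/(Pplat − PEEP) = 450.0 / (29.5 − 7) = 450.0/22.5 = 20.0 mL/cmH2O.
τ = R × C = 7.95 × 0.02 L/cmH2O = 0.159 s.
Fraction remaining = e^(−Te/τ) = e^(−0.22/0.159) = 0.2507.
Trapped volume = 450.0 × 0.2507 = 112.82 mL.

113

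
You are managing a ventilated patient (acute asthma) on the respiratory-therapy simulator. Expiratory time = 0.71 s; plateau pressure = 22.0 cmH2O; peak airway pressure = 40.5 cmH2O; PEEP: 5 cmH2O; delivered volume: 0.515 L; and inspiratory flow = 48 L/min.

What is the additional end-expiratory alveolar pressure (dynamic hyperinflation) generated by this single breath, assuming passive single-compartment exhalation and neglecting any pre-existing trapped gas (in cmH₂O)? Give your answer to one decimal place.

6.2

Flow: 48 L/min ÷ 60 = 0.8 L/s.
R = (PIP − Pplat)/V̇ = (40.5 − 22.0) / 0.8 = 18.5/0.8 = 23.125 cmH2O·s/L.
C = Vt/(Pplat − PEEP) = 515.0 / (22.0 − 5) = 515.0/17.0 = 30.294 mL/cmH2O.
τ = R × C = 23.125 × 0.03029 L/cmH2O = 0.7005 s.
Fraction remaining = e^(−Te/τ) = e^(−0.71/0.7005) = 0.3629; trapped volume = 515.0 × 0.3629 = 186.89 mL.
Additional alveolar pressure from trapping ≈ V_trapped / C = 186.89 / 30.294 = 6.169 cmH2O.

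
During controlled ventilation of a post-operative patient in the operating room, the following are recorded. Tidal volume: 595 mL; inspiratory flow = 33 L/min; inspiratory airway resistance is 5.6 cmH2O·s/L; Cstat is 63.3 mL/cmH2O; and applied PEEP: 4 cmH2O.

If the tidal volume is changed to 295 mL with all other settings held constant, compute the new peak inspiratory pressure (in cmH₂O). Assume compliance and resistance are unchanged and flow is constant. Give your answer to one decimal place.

11.7

Flow: 33 L/min ÷ 60 = 0.55 L/s.
PIP = Vt/C + R·V̇ + PEEP (constant-flow equation of motion).
Only the elastic term changes: ΔPIP = ΔVt / C = (295 − 595) / 63.3 = -4.739 cmH2O.
Original PIP = 595/63.3 + 5.6×0.55 + 4 = 16.48 cmH2O; new PIP = 16.48 + (-4.739) = 11.741 cmH2O.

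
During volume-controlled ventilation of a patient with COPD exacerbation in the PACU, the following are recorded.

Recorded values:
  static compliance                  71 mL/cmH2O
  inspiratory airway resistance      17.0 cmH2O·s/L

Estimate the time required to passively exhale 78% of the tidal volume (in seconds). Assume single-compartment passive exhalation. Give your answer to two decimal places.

τ = R × C = 17.0 × 71 mL/cmH2O = 17.0 × 0.071 L/cmH2O = 1.207 s.
Exhaled fraction f = 1 − e^(−t/τ) → t = −τ·ln(1 − f) = −1.207·ln(0.22) = 1.828 s.

1.83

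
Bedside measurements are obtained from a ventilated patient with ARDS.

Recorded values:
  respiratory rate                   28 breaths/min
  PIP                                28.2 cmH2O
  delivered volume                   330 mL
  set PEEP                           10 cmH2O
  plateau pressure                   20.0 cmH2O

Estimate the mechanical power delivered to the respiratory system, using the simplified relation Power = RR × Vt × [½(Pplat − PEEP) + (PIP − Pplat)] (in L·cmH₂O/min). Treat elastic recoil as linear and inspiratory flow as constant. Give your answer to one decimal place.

Per-breath work = Vt × [½(Pplat−PEEP) + (PIP−Pplat)] = 0.330 × [0.5×10.0 + 8.2] = 0.330 × 13.2 = 4.356 L·cmH2O.
Power = 28 × 4.356 = 121.97 L·cmH2O/min.

122.0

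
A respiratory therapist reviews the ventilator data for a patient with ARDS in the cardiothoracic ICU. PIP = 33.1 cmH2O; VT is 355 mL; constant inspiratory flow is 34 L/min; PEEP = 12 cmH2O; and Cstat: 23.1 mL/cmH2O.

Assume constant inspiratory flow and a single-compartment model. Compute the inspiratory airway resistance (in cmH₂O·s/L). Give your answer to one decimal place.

Flow: 34 L/min ÷ 60 = 0.5667 L/s.
Equation of motion (constant flow): PIP = Vt/C + R·V̇ + PEEP.
R·V̇ = PIP − Vt/C − PEEP = 33.1 − 355/23.1 − 12 = 33.1 − 15.368 − 12 = 5.732 cmH2O.
R = 5.732 / 0.5667 = 10.115 cmH2O·s/L.

10.1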